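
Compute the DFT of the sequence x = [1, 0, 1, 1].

X[k] = Σ(n=0 to 3) x[n] · ω_4^(nk)
where ω_4 = e^(-2πi/4)

Computing each X[k]:
X[0] = 3
X[1] = 1i
X[2] = 1
X[3] = -1i

X = [3, 1i, 1, -1i]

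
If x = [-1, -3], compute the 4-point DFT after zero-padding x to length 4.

Original 2-point DFT: [-4, 2]
Zero-padded 4-point DFT provides frequency interpolation.

DFT_4([x, 0, ...]) = [-4, -1+3i, 2, -1-3i]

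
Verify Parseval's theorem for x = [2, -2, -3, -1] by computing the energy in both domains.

Time domain:
Σ|x[n]|² = |2|² + |-2|² + |-3|² + |-1|² = 18.0000

Frequency domain:
(1/4)Σ|X[k]|² = (1/4)(|-4|² + |5+1i|² + |2|² + |5-1i|²) = (1/4)·72.0000 = 18.0000

Both sides agree, confirming Parseval's theorem.

Σ|x[n]|² = (1/N)Σ|X[k]|² = 18.0000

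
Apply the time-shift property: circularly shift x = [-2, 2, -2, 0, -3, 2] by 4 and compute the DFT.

Time shift by 4: X_shifted[k] = ω_6^(4k) · X[k]
Shifted x = [-2, 0, -3, 2, -2, 2]

DFT(x[n-4]) = [-3, -0.5000+2.5981i, 1.5000+0.8660i, -11, 1.5000-0.8660i, -0.5000-2.5981i]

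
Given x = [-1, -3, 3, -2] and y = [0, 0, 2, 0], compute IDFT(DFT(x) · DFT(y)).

(x ⊛ y)[n] = Σ(m=0 to 3) x[m] · y[(n-m) mod 4]

Computing each output sample:
(x ⊛ y)[0] = 6
(x ⊛ y)[1] = -4
(x ⊛ y)[2] = -2
(x ⊛ y)[3] = -6

x ⊛ y = [6, -4, -2, -6]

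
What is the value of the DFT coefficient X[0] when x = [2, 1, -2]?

X[0] = Σ(n=0 to 2) x[n] · ω_3^0 = Σ x[n]
= (2) + (1) + (-2)

X[0] = 1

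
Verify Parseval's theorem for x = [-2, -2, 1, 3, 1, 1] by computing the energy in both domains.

Time domain:
Σ|x[n]|² = |-2|² + |-2|² + |1|² + |3|² + |1|² + |1|² = 20.0000

Frequency domain:
(1/6)Σ|X[k]|² = (1/6)(|2|² + |-6.5000+2.5981i|² + |0.5000+2.5981i|² + |-2|² + |0.5000-2.5981i|² + |-6.5000-2.5981i|²) = (1/6)·120.0000 = 20.0000

Both sides agree, confirming Parseval's theorem.

Σ|x[n]|² = (1/N)Σ|X[k]|² = 20.0000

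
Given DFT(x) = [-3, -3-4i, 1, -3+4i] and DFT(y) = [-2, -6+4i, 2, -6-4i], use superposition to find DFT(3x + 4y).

By linearity: DFT(3x + 4y) = 3·DFT(x) + 4·DFT(y)
= 3·[-3, -3-4i, 1, -3+4i] + 4·[-2, -6+4i, 2, -6-4i]

Computing element-wise:
Z[0] = 3·(-3) + 4·(-2) = -17
Z[1] = 3·(-3-4i) + 4·(-6+4i) = -33+4i
Z[2] = 3·(1) + 4·(2) = 11
Z[3] = 3·(-3+4i) + 4·(-6-4i) = -33-4i

DFT(3x + 4y) = 3·X + 4·Y = [-17, -33+4i, 11, -33-4i]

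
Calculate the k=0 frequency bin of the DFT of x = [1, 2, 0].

X[0] = Σ(n=0 to 2) x[n] · ω_3^0 = Σ x[n]
= (1) + (2) + (0)

X[0] = 3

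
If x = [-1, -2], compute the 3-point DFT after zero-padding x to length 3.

Original 2-point DFT: [-3, 1]
Zero-padded 3-point DFT provides frequency interpolation.

DFT_3([x, 0, ...]) = [-3, 1.7321i, -1.7321i]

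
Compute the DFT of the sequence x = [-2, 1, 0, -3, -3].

X[k] = Σ(n=0 to 4) x[n] · ω_5^(nk)
where ω_5 = e^(-2πi/5)

Computing each X[k]:
X[0] = -7
X[1] = -0.1910-5.5676i
X[2] = -1.3090+0.5020i
X[3] = -1.3090-0.5020i
X[4] = -0.1910+5.5676i

X = [-7, -0.1910-5.5676i, -1.3090+0.5020i, -1.3090-0.5020i, -0.1910+5.5676i]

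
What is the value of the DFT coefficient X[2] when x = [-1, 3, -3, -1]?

X[2] = Σ(n=0 to 3) x[n] · ω_4^(2n) where ω_4 = e^(-2πi/4)
= (-1)·ω_4^0 + (3)·ω_4^2 + (-3)·ω_4^4 + (-1)·ω_4^6

X[2] = -6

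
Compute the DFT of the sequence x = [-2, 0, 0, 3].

X[k] = Σ(n=0 to 3) x[n] · ω_4^(nk)
where ω_4 = e^(-2πi/4)

Computing each X[k]:
X[0] = 1
X[1] = -2+3i
X[2] = -5
X[3] = -2-3i

X = [1, -2+3i, -5, -2-3i]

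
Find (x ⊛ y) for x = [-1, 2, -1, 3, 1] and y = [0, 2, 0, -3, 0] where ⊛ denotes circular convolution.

(x ⊛ y)[n] = Σ(m=0 to 4) x[m] · y[(n-m) mod 5]

Computing each output sample:
(x ⊛ y)[0] = 5
(x ⊛ y)[1] = -11
(x ⊛ y)[2] = 1
(x ⊛ y)[3] = 1
(x ⊛ y)[4] = 0

x ⊛ y = [5, -11, 1, 1, 0]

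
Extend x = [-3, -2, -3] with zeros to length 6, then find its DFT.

Original 3-point DFT: [-8, -0.5000-0.8660i, -0.5000+0.8660i]
Zero-padded 6-point DFT provides frequency interpolation.

DFT_6([x, 0, ...]) = [-8, -2.5000+4.3301i, -0.5000-0.8660i, -4, -0.5000+0.8660i, -2.5000-4.3301i]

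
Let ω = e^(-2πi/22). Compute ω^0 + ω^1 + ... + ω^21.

Sum of all nth roots of unity equals 0 for n > 1 (geometric series with r ≠ 1).

0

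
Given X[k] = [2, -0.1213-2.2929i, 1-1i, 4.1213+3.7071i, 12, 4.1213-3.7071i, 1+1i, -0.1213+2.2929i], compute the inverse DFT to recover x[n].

x[n] = (1/8) Σ(k=0 to 7) X[k] · e^(2πikn/8)

Computing each x[n]:
x[0] = 3
x[1] = -2
x[2] = 3
x[3] = -1
x[4] = 1
x[5] = 0
x[6] = 0
x[7] = -2

x = [3, -2, 3, -1, 1, 0, 0, -2]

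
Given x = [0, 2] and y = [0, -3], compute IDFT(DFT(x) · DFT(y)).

(x ⊛ y)[n] = Σ(m=0 to 1) x[m] · y[(n-m) mod 2]

Computing each output sample:
(x ⊛ y)[0] = -6
(x ⊛ y)[1] = 0

x ⊛ y = [-6, 0]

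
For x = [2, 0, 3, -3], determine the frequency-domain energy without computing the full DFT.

Parseval: Σ|x[n]|² = (1/N)Σ|X[k]|², so Σ|X[k]|² = N·Σ|x[n]|² = 4·22.0000

Σ|X[k]|² = N·Σ|x[n]|² = 4·22.0000 = 88.0000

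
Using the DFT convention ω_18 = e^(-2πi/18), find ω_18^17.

ω_18^17 = e^(-2πi·17/18)
= cos(-2π·17/18) + i·sin(-2π·17/18)
= cos(-34π/18) + i·sin(-34π/18)

ω_18^17 = cos(-34π/18) + i·sin(-34π/18) = 0.9397+0.3420i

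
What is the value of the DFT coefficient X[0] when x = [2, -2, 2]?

X[0] = Σ(n=0 to 2) x[n] · ω_3^0 = Σ x[n]
= (2) + (-2) + (2)

X[0] = 2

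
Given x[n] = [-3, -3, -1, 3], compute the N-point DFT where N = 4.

X[k] = Σ(n=0 to 3) x[n] · ω_4^(nk)
where ω_4 = e^(-2πi/4)

Computing each X[k]:
X[0] = -4
X[1] = -2+6i
X[2] = -4
X[3] = -2-6i

X = [-4, -2+6i, -4, -2-6i]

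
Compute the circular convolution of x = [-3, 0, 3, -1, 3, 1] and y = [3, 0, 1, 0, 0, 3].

(x ⊛ y)[n] = Σ(m=0 to 5) x[m] · y[(n-m) mod 6]

Computing each output sample:
(x ⊛ y)[0] = -6
(x ⊛ y)[1] = 10
(x ⊛ y)[2] = 3
(x ⊛ y)[3] = 6
(x ⊛ y)[4] = 15
(x ⊛ y)[5] = -7

x ⊛ y = [-6, 10, 3, 6, 15, -7]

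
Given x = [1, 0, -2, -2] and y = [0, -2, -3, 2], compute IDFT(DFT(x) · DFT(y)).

(x ⊛ y)[n] = Σ(m=0 to 3) x[m] · y[(n-m) mod 4]

Computing each output sample:
(x ⊛ y)[0] = 10
(x ⊛ y)[1] = 0
(x ⊛ y)[2] = -7
(x ⊛ y)[3] = 6

x ⊛ y = [10, 0, -7, 6]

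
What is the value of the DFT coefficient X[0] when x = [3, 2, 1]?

X[0] = Σ(n=0 to 2) x[n] · ω_3^0 = Σ x[n]
= (3) + (2) + (1)

X[0] = 6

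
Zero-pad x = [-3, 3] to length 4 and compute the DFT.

Original 2-point DFT: [0, -6]
Zero-padded 4-point DFT provides frequency interpolation.

DFT_4([x, 0, ...]) = [0, -3-3i, -6, -3+3i]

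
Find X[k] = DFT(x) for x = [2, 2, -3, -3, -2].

X[k] = Σ(n=0 to 4) x[n] · ω_5^(nk)
where ω_5 = e^(-2πi/5)

Computing each X[k]:
X[0] = -4
X[1] = 6.8541-3.8042i
X[2] = 0.1459-2.3511i
X[3] = 0.1459+2.3511i
X[4] = 6.8541+3.8042i

X = [-4, 6.8541-3.8042i, 0.1459-2.3511i, 0.1459+2.3511i, 6.8541+3.8042i]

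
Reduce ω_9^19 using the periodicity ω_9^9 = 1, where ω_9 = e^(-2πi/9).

Since ω_9^9 = 1, powers reduce modulo 9.
19 mod 9 = 1
So ω_9^19 = ω_9^1 = e^(-2πi·1/9)

ω_9^19 = ω_9^1 = 0.7660-0.6428i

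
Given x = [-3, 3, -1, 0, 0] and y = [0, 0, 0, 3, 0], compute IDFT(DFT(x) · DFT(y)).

(x ⊛ y)[n] = Σ(m=0 to 4) x[m] · y[(n-m) mod 5]

Computing each output sample:
(x ⊛ y)[0] = -3
(x ⊛ y)[1] = 0
(x ⊛ y)[2] = 0
(x ⊛ y)[3] = -9
(x ⊛ y)[4] = 9

x ⊛ y = [-3, 0, 0, -9, 9]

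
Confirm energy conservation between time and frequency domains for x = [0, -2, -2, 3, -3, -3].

Time domain:
Σ|x[n]|² = |0|² + |-2|² + |-2|² + |3|² + |-3|² + |-3|² = 35.0000

Frequency domain:
(1/6)Σ|X[k]|² = (1/6)(|-7|² + |-3.0000-1.7321i|² + |8|² + |-3|² + |8|² + |-3.0000+1.7321i|²) = (1/6)·210.0000 = 35.0000

Both sides agree, confirming Parseval's theorem.

Σ|x[n]|² = (1/N)Σ|X[k]|² = 35.0000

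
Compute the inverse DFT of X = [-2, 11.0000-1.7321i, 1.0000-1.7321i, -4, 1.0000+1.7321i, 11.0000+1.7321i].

x[n] = (1/6) Σ(k=0 to 5) X[k] · e^(2πikn/6)

Computing each x[n]:
x[0] = 3
x[1] = 3
x[2] = -3
x[3] = -3
x[4] = -3
x[5] = 1

x = [3, 3, -3, -3, -3, 1]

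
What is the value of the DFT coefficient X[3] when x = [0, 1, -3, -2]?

X[3] = Σ(n=0 to 3) x[n] · ω_4^(3n) where ω_4 = e^(-2πi/4)
= (0)·ω_4^0 + (1)·ω_4^3 + (-3)·ω_4^6 + (-2)·ω_4^9

X[3] = 3+3i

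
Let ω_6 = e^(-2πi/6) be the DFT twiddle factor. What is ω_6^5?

ω_6^5 = e^(-2πi·5/6)
= cos(-2π·5/6) + i·sin(-2π·5/6)
= cos(-10π/6) + i·sin(-10π/6)

ω_6^5 = cos(-10π/6) + i·sin(-10π/6) = 0.5000+0.8660i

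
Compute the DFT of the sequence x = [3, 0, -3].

X[k] = Σ(n=0 to 2) x[n] · ω_3^(nk)
where ω_3 = e^(-2πi/3)

Computing each X[k]:
X[0] = 0
X[1] = 4.5000-2.5981i
X[2] = 4.5000+2.5981i

X = [0, 4.5000-2.5981i, 4.5000+2.5981i]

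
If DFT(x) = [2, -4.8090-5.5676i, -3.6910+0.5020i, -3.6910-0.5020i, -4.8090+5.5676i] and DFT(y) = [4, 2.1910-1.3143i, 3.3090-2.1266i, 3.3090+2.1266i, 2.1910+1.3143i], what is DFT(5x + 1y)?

By linearity: DFT(5x + 1y) = 5·DFT(x) + 1·DFT(y)
= 5·[2, -4.8090-5.5676i, -3.6910+0.5020i, -3.6910-0.5020i, -4.8090+5.5676i] + 1·[4, 2.1910-1.3143i, 3.3090-2.1266i, 3.3090+2.1266i, 2.1910+1.3143i]

Computing element-wise:
Z[0] = 5·(2) + 1·(4) = 14
Z[1] = 5·(-4.8090-5.5676i) + 1·(2.1910-1.3143i) = -21.8540-29.1523i
Z[2] = 5·(-3.6910+0.5020i) + 1·(3.3090-2.1266i) = -15.1460+0.3834i
Z[3] = 5·(-3.6910-0.5020i) + 1·(3.3090+2.1266i) = -15.1460-0.3834i
Z[4] = 5·(-4.8090+5.5676i) + 1·(2.1910+1.3143i) = -21.8540+29.1523i

DFT(5x + 1y) = 5·X + 1·Y = [14, -21.8540-29.1523i, -15.1460+0.3834i, -15.1460-0.3834i, -21.8540+29.1523i]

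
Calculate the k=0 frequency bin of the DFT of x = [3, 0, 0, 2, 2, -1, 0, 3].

X[0] = Σ(n=0 to 7) x[n] · ω_8^0 = Σ x[n]
= (3) + (0) + (0) + (2) + (2) + (-1) + (0) + (3)

X[0] = 9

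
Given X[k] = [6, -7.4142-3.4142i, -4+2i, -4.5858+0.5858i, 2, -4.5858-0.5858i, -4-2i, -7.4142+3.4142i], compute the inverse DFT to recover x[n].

x[n] = (1/8) Σ(k=0 to 7) X[k] · e^(2πikn/8)

Computing each x[n]:
x[0] = -3
x[1] = 0
x[2] = 3
x[3] = 2
x[4] = 3
x[5] = 0
x[6] = 1
x[7] = 0

x = [-3, 0, 3, 2, 3, 0, 1, 0]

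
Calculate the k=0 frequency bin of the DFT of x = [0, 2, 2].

X[0] = Σ(n=0 to 2) x[n] · ω_3^0 = Σ x[n]
= (0) + (2) + (2)

X[0] = 4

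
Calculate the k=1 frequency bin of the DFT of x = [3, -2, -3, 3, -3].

X[1] = Σ(n=0 to 4) x[n] · ω_5^(1n) where ω_5 = e^(-2πi/5)
= (3)·ω_5^0 + (-2)·ω_5^1 + (-3)·ω_5^2 + (3)·ω_5^3 + (-3)·ω_5^4

X[1] = 1.4549+2.5757i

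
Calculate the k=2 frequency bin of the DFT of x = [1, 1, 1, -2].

X[2] = Σ(n=0 to 3) x[n] · ω_4^(2n) where ω_4 = e^(-2πi/4)
= (1)·ω_4^0 + (1)·ω_4^2 + (1)·ω_4^4 + (-2)·ω_4^6

X[2] = 3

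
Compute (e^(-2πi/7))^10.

Since ω_7^7 = 1, powers reduce modulo 7.
10 mod 7 = 3
So ω_7^10 = ω_7^3 = e^(-2πi·3/7)

ω_7^10 = ω_7^3 = -0.9010-0.4339i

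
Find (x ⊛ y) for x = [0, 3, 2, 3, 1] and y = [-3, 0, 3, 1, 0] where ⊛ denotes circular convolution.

(x ⊛ y)[n] = Σ(m=0 to 4) x[m] · y[(n-m) mod 5]

Computing each output sample:
(x ⊛ y)[0] = 11
(x ⊛ y)[1] = -3
(x ⊛ y)[2] = -5
(x ⊛ y)[3] = 0
(x ⊛ y)[4] = 6

x ⊛ y = [11, -3, -5, 0, 6]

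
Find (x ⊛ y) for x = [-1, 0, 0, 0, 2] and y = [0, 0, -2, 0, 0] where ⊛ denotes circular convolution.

(x ⊛ y)[n] = Σ(m=0 to 4) x[m] · y[(n-m) mod 5]

Computing each output sample:
(x ⊛ y)[0] = 0
(x ⊛ y)[1] = -4
(x ⊛ y)[2] = 2
(x ⊛ y)[3] = 0
(x ⊛ y)[4] = 0

x ⊛ y = [0, -4, 2, 0, 0]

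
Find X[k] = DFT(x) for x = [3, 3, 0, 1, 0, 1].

X[k] = Σ(n=0 to 5) x[n] · ω_6^(nk)
where ω_6 = e^(-2πi/6)

Computing each X[k]:
X[0] = 8
X[1] = 4.0000-1.7321i
X[2] = 2.0000-1.7321i
X[3] = -2
X[4] = 2.0000+1.7321i
X[5] = 4.0000+1.7321i

X = [8, 4.0000-1.7321i, 2.0000-1.7321i, -2, 2.0000+1.7321i, 4.0000+1.7321i]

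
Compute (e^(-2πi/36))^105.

Since ω_36^36 = 1, powers reduce modulo 36.
105 mod 36 = 33
So ω_36^105 = ω_36^33 = e^(-2πi·33/36)

ω_36^105 = ω_36^33 = 0.8660+0.5000i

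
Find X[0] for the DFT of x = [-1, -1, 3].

X[0] = Σ(n=0 to 2) x[n] · ω_3^0 = Σ x[n]
= (-1) + (-1) + (3)

X[0] = 1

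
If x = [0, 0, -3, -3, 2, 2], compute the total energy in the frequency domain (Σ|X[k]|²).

Parseval: Σ|x[n]|² = (1/N)Σ|X[k]|², so Σ|X[k]|² = N·Σ|x[n]|² = 6·26.0000

Σ|X[k]|² = N·Σ|x[n]|² = 6·26.0000 = 156.0000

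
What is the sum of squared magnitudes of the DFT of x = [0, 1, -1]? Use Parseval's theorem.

Parseval: Σ|x[n]|² = (1/N)Σ|X[k]|², so Σ|X[k]|² = N·Σ|x[n]|² = 3·2.0000

Σ|X[k]|² = N·Σ|x[n]|² = 3·2.0000 = 6.0000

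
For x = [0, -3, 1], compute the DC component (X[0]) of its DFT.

X[0] = Σ(n=0 to 2) x[n] · ω_3^0 = Σ x[n]
= (0) + (-3) + (1)

X[0] = -2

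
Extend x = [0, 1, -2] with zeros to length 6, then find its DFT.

Original 3-point DFT: [-1, 0.5000-2.5981i, 0.5000+2.5981i]
Zero-padded 6-point DFT provides frequency interpolation.

DFT_6([x, 0, ...]) = [-1, 1.5000+0.8660i, 0.5000-2.5981i, -3, 0.5000+2.5981i, 1.5000-0.8660i]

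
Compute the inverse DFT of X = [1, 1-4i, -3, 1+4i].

x[n] = (1/4) Σ(k=0 to 3) X[k] · e^(2πikn/4)

Computing each x[n]:
x[0] = 0
x[1] = 3
x[2] = -1
x[3] = -1

x = [0, 3, -1, -1]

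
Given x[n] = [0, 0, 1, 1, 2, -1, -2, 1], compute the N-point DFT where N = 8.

X[k] = Σ(n=0 to 7) x[n] · ω_8^(nk)
where ω_8 = e^(-2πi/8)

Computing each X[k]:
X[0] = 2
X[1] = -1.2929-3.7071i
X[2] = 3+3i
X[3] = -2.7071+2.2929i
X[4] = 0
X[5] = -2.7071-2.2929i
X[6] = 3-3i
X[7] = -1.2929+3.7071i

X = [2, -1.2929-3.7071i, 3+3i, -2.7071+2.2929i, 0, -2.7071-2.2929i, 3-3i, -1.2929+3.7071i]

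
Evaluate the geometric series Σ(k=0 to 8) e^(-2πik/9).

Sum of all nth roots of unity equals 0 for n > 1 (geometric series with r ≠ 1).

0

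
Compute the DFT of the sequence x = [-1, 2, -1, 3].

X[k] = Σ(n=0 to 3) x[n] · ω_4^(nk)
where ω_4 = e^(-2πi/4)

Computing each X[k]:
X[0] = 3
X[1] = 1i
X[2] = -7
X[3] = -1i

X = [3, 1i, -7, -1i]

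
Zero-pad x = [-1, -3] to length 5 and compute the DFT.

Original 2-point DFT: [-4, 2]
Zero-padded 5-point DFT provides frequency interpolation.

DFT_5([x, 0, ...]) = [-4, -1.9271+2.8532i, 1.4271+1.7634i, 1.4271-1.7634i, -1.9271-2.8532i]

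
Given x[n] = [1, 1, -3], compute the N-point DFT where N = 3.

X[k] = Σ(n=0 to 2) x[n] · ω_3^(nk)
where ω_3 = e^(-2πi/3)

Computing each X[k]:
X[0] = -1
X[1] = 2.0000-3.4641i
X[2] = 2.0000+3.4641i

X = [-1, 2.0000-3.4641i, 2.0000+3.4641i]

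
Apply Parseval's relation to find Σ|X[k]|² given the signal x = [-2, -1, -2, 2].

Parseval: Σ|x[n]|² = (1/N)Σ|X[k]|², so Σ|X[k]|² = N·Σ|x[n]|² = 4·13.0000

Σ|X[k]|² = N·Σ|x[n]|² = 4·13.0000 = 52.0000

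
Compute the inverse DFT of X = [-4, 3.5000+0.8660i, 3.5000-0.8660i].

x[n] = (1/3) Σ(k=0 to 2) X[k] · e^(2πikn/3)

Computing each x[n]:
x[0] = 1
x[1] = -3
x[2] = -2

x = [1, -3, -2]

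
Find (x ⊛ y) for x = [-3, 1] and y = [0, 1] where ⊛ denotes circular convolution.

(x ⊛ y)[n] = Σ(m=0 to 1) x[m] · y[(n-m) mod 2]

Computing each output sample:
(x ⊛ y)[0] = 1
(x ⊛ y)[1] = -3

x ⊛ y = [1, -3]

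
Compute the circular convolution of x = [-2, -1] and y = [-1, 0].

(x ⊛ y)[n] = Σ(m=0 to 1) x[m] · y[(n-m) mod 2]

Computing each output sample:
(x ⊛ y)[0] = 2
(x ⊛ y)[1] = 1

x ⊛ y = [2, 1]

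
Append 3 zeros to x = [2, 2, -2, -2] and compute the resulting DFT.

Original 4-point DFT: [0, 4-4i, 0, 4+4i]
Zero-padded 7-point DFT provides frequency interpolation.

DFT_7([x, 0, ...]) = [0, 5.4940+1.2540i, 2.1099-4.3813i, -0.6039-0.4816i, -0.6039+0.4816i, 2.1099+4.3813i, 5.4940-1.2540i]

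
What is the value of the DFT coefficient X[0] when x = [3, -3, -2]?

X[0] = Σ(n=0 to 2) x[n] · ω_3^0 = Σ x[n]
= (3) + (-3) + (-2)

X[0] = -2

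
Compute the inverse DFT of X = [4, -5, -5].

x[n] = (1/3) Σ(k=0 to 2) X[k] · e^(2πikn/3)

Computing each x[n]:
x[0] = -2
x[1] = 3
x[2] = 3

x = [-2, 3, 3]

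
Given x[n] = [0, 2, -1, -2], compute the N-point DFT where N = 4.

X[k] = Σ(n=0 to 3) x[n] · ω_4^(nk)
where ω_4 = e^(-2πi/4)

Computing each X[k]:
X[0] = -1
X[1] = 1-4i
X[2] = -1
X[3] = 1+4i

X = [-1, 1-4i, -1, 1+4i]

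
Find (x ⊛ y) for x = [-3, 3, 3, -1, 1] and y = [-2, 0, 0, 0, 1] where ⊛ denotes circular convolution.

(x ⊛ y)[n] = Σ(m=0 to 4) x[m] · y[(n-m) mod 5]

Computing each output sample:
(x ⊛ y)[0] = 9
(x ⊛ y)[1] = -3
(x ⊛ y)[2] = -7
(x ⊛ y)[3] = 3
(x ⊛ y)[4] = -5

x ⊛ y = [9, -3, -7, 3, -5]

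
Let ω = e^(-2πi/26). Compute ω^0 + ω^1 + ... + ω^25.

Sum of all nth roots of unity equals 0 for n > 1 (geometric series with r ≠ 1).

0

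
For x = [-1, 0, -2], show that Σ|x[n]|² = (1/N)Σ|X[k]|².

Time domain:
Σ|x[n]|² = |-1|² + |0|² + |-2|² = 5.0000

Frequency domain:
(1/3)Σ|X[k]|² = (1/3)(|-3|² + |-1.7321i|² + |1.7321i|²) = (1/3)·15.0000 = 5.0000

Both sides agree, confirming Parseval's theorem.

Σ|x[n]|² = (1/N)Σ|X[k]|² = 5.0000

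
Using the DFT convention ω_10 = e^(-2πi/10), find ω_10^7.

ω_10^7 = e^(-2πi·7/10)
= cos(-2π·7/10) + i·sin(-2π·7/10)
= cos(-14π/10) + i·sin(-14π/10)

ω_10^7 = cos(-14π/10) + i·sin(-14π/10) = -0.3090+0.9511i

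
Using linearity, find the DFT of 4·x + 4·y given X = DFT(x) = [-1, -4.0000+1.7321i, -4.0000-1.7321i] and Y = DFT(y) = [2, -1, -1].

By linearity: DFT(4x + 4y) = 4·DFT(x) + 4·DFT(y)
= 4·[-1, -4.0000+1.7321i, -4.0000-1.7321i] + 4·[2, -1, -1]

Computing element-wise:
Z[0] = 4·(-1) + 4·(2) = 4
Z[1] = 4·(-4.0000+1.7321i) + 4·(-1) = -20.0000+6.9284i
Z[2] = 4·(-4.0000-1.7321i) + 4·(-1) = -20.0000-6.9284i

DFT(4x + 4y) = 4·X + 4·Y = [4, -20.0000+6.9284i, -20.0000-6.9284i]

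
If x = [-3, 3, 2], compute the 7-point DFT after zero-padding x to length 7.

Original 3-point DFT: [2, -5.5000-0.8660i, -5.5000+0.8660i]
Zero-padded 7-point DFT provides frequency interpolation.

DFT_7([x, 0, ...]) = [2, -1.5746-4.2954i, -5.4695-2.0570i, -4.4559+0.2620i, -4.4559-0.2620i, -5.4695+2.0570i, -1.5746+4.2954i]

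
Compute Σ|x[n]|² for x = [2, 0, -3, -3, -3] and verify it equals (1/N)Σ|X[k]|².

Time domain:
Σ|x[n]|² = |2|² + |0|² + |-3|² + |-3|² + |-3|² = 31.0000

Frequency domain:
(1/5)Σ|X[k]|² = (1/5)(|-7|² + |5.9271-2.8532i|² + |2.5729-1.7634i|² + |2.5729+1.7634i|² + |5.9271+2.8532i|²) = (1/5)·155.0000 = 31.0000

Both sides agree, confirming Parseval's theorem.

Σ|x[n]|² = (1/N)Σ|X[k]|² = 31.0000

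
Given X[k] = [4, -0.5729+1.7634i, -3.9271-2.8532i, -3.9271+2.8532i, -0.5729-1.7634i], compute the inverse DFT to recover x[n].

x[n] = (1/5) Σ(k=0 to 4) X[k] · e^(2πikn/5)

Computing each x[n]:
x[0] = -1
x[1] = 2
x[2] = -1
x[3] = 2
x[4] = 2

x = [-1, 2, -1, 2, 2]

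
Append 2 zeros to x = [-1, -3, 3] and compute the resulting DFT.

Original 3-point DFT: [-1, -1.0000+5.1962i, -1.0000-5.1962i]
Zero-padded 5-point DFT provides frequency interpolation.

DFT_5([x, 0, ...]) = [-1, -4.3541+1.0898i, 2.3541+4.6165i, 2.3541-4.6165i, -4.3541-1.0898i]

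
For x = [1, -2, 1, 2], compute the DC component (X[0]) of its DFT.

X[0] = Σ(n=0 to 3) x[n] · ω_4^0 = Σ x[n]
= (1) + (-2) + (1) + (2)

X[0] = 2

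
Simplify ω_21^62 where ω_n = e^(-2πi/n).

Since ω_21^21 = 1, powers reduce modulo 21.
62 mod 21 = 20
So ω_21^62 = ω_21^20 = e^(-2πi·20/21)

ω_21^62 = ω_21^20 = 0.9556+0.2948i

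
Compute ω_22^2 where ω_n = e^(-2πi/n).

ω_22^2 = e^(-2πi·2/22)
= cos(-2π·2/22) + i·sin(-2π·2/22)
= cos(-4π/22) + i·sin(-4π/22)

ω_22^2 = cos(-4π/22) + i·sin(-4π/22) = 0.8413-0.5406i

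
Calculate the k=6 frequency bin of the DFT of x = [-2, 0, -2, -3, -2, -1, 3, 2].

X[6] = Σ(n=0 to 7) x[n] · ω_8^(6n) where ω_8 = e^(-2πi/8)
= (-2)·ω_8^0 + (0)·ω_8^6 + (-2)·ω_8^12 + (-3)·ω_8^18 + (-2)·ω_8^24 + (-1)·ω_8^30 + (3)·ω_8^36 + (2)·ω_8^42

X[6] = -5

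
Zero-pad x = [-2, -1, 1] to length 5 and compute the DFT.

Original 3-point DFT: [-2, -2.0000+1.7321i, -2.0000-1.7321i]
Zero-padded 5-point DFT provides frequency interpolation.

DFT_5([x, 0, ...]) = [-2, -3.1180+0.3633i, -0.8820+1.5388i, -0.8820-1.5388i, -3.1180-0.3633i]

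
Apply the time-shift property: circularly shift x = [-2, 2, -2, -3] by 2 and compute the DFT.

Time shift by 2: X_shifted[k] = ω_4^(2k) · X[k]
Shifted x = [-2, -3, -2, 2]

DFT(x[n-2]) = [-5, 5i, -3, -5i]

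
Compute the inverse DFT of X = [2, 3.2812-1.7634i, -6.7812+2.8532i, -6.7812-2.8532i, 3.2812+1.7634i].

x[n] = (1/5) Σ(k=0 to 4) X[k] · e^(2πikn/5)

Computing each x[n]:
x[0] = -1
x[1] = 3
x[2] = 0
x[3] = -3
x[4] = 3

x = [-1, 3, 0, -3, 3]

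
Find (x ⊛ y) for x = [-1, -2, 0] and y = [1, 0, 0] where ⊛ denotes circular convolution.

(x ⊛ y)[n] = Σ(m=0 to 2) x[m] · y[(n-m) mod 3]

Computing each output sample:
(x ⊛ y)[0] = -1
(x ⊛ y)[1] = -2
(x ⊛ y)[2] = 0

x ⊛ y = [-1, -2, 0]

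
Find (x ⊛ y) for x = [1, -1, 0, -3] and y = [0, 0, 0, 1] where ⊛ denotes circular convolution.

(x ⊛ y)[n] = Σ(m=0 to 3) x[m] · y[(n-m) mod 4]

Computing each output sample:
(x ⊛ y)[0] = -1
(x ⊛ y)[1] = 0
(x ⊛ y)[2] = -3
(x ⊛ y)[3] = 1

x ⊛ y = [-1, 0, -3, 1]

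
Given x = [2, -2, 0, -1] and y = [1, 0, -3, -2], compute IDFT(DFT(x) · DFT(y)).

(x ⊛ y)[n] = Σ(m=0 to 3) x[m] · y[(n-m) mod 4]

Computing each output sample:
(x ⊛ y)[0] = 6
(x ⊛ y)[1] = 1
(x ⊛ y)[2] = -4
(x ⊛ y)[3] = 1

x ⊛ y = [6, 1, -4, 1]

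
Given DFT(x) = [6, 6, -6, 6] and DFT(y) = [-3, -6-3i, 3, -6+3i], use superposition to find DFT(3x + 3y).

By linearity: DFT(3x + 3y) = 3·DFT(x) + 3·DFT(y)
= 3·[6, 6, -6, 6] + 3·[-3, -6-3i, 3, -6+3i]

Computing element-wise:
Z[0] = 3·(6) + 3·(-3) = 9
Z[1] = 3·(6) + 3·(-6-3i) = -9i
Z[2] = 3·(-6) + 3·(3) = -9
Z[3] = 3·(6) + 3·(-6+3i) = 9i

DFT(3x + 3y) = 3·X + 3·Y = [9, -9i, -9, 9i]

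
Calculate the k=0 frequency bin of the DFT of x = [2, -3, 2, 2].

X[0] = Σ(n=0 to 3) x[n] · ω_4^0 = Σ x[n]
= (2) + (-3) + (2) + (2)

X[0] = 3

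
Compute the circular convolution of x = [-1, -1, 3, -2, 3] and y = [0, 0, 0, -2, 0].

(x ⊛ y)[n] = Σ(m=0 to 4) x[m] · y[(n-m) mod 5]

Computing each output sample:
(x ⊛ y)[0] = -6
(x ⊛ y)[1] = 4
(x ⊛ y)[2] = -6
(x ⊛ y)[3] = 2
(x ⊛ y)[4] = 2

x ⊛ y = [-6, 4, -6, 2, 2]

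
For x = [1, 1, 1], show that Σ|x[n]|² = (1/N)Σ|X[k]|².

Time domain:
Σ|x[n]|² = |1|² + |1|² + |1|² = 3.0000

Frequency domain:
(1/3)Σ|X[k]|² = (1/3)(|3|² + |0|² + |0|²) = (1/3)·9.0000 = 3.0000

Both sides agree, confirming Parseval's theorem.

Σ|x[n]|² = (1/N)Σ|X[k]|² = 3.0000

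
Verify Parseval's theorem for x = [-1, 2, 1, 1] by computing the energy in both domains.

Time domain:
Σ|x[n]|² = |-1|² + |2|² + |1|² + |1|² = 7.0000

Frequency domain:
(1/4)Σ|X[k]|² = (1/4)(|3|² + |-2-1i|² + |-3|² + |-2+1i|²) = (1/4)·28.0000 = 7.0000

Both sides agree, confirming Parseval's theorem.

Σ|x[n]|² = (1/N)Σ|X[k]|² = 7.0000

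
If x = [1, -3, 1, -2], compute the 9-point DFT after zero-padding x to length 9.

Original 4-point DFT: [-3, 1i, 7, -1i]
Zero-padded 9-point DFT provides frequency interpolation.

DFT_9([x, 0, ...]) = [-3, -0.1245+2.6756i, 0.5394+0.8804i, 3.4641i, 5.5851+3.4009i, 5.5851-3.4009i, -3.4641i, 0.5394-0.8804i, -0.1245-2.6756i]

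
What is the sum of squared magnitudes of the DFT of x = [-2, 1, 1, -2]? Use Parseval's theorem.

Parseval: Σ|x[n]|² = (1/N)Σ|X[k]|², so Σ|X[k]|² = N·Σ|x[n]|² = 4·10.0000

Σ|X[k]|² = N·Σ|x[n]|² = 4·10.0000 = 40.0000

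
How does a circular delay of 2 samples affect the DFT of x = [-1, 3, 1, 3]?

Time shift by 2: X_shifted[k] = ω_4^(2k) · X[k]
Shifted x = [1, 3, -1, 3]

DFT(x[n-2]) = [6, 2, -6, 2]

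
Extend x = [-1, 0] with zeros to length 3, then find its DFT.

Original 2-point DFT: [-1, -1]
Zero-padded 3-point DFT provides frequency interpolation.

DFT_3([x, 0, ...]) = [-1, -1, -1]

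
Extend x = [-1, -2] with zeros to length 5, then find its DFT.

Original 2-point DFT: [-3, 1]
Zero-padded 5-point DFT provides frequency interpolation.

DFT_5([x, 0, ...]) = [-3, -1.6180+1.9021i, 0.6180+1.1756i, 0.6180-1.1756i, -1.6180-1.9021i]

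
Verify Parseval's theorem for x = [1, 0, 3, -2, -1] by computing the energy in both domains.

Time domain:
Σ|x[n]|² = |1|² + |0|² + |3|² + |-2|² + |-1|² = 15.0000

Frequency domain:
(1/5)Σ|X[k]|² = (1/5)(|1|² + |-0.1180-3.8900i|² + |2.1180+4.1675i|² + |2.1180-4.1675i|² + |-0.1180+3.8900i|²) = (1/5)·75.0000 = 15.0000

Both sides agree, confirming Parseval's theorem.

Σ|x[n]|² = (1/N)Σ|X[k]|² = 15.0000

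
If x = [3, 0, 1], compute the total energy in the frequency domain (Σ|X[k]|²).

Parseval: Σ|x[n]|² = (1/N)Σ|X[k]|², so Σ|X[k]|² = N·Σ|x[n]|² = 3·10.0000

Σ|X[k]|² = N·Σ|x[n]|² = 3·10.0000 = 30.0000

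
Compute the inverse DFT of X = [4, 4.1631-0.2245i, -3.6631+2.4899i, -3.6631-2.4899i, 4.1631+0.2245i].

x[n] = (1/5) Σ(k=0 to 4) X[k] · e^(2πikn/5)

Computing each x[n]:
x[0] = 1
x[1] = 2
x[2] = 0
x[3] = -2
x[4] = 3

x = [1, 2, 0, -2, 3]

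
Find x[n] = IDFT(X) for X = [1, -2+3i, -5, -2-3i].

x[n] = (1/4) Σ(k=0 to 3) X[k] · e^(2πikn/4)

Computing each x[n]:
x[0] = -2
x[1] = 0
x[2] = 0
x[3] = 3

x = [-2, 0, 0, 3]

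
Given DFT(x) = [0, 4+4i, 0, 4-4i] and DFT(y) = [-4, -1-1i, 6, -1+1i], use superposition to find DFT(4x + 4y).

By linearity: DFT(4x + 4y) = 4·DFT(x) + 4·DFT(y)
= 4·[0, 4+4i, 0, 4-4i] + 4·[-4, -1-1i, 6, -1+1i]

Computing element-wise:
Z[0] = 4·(0) + 4·(-4) = -16
Z[1] = 4·(4+4i) + 4·(-1-1i) = 12+12i
Z[2] = 4·(0) + 4·(6) = 24
Z[3] = 4·(4-4i) + 4·(-1+1i) = 12-12i

DFT(4x + 4y) = 4·X + 4·Y = [-16, 12+12i, 24, 12-12i]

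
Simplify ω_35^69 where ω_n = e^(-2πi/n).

Since ω_35^35 = 1, powers reduce modulo 35.
69 mod 35 = 34
So ω_35^69 = ω_35^34 = e^(-2πi·34/35)

ω_35^69 = ω_35^34 = 0.9839+0.1786i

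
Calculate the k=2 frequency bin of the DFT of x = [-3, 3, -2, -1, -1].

X[2] = Σ(n=0 to 4) x[n] · ω_5^(2n) where ω_5 = e^(-2πi/5)
= (-3)·ω_5^0 + (3)·ω_5^2 + (-2)·ω_5^4 + (-1)·ω_5^6 + (-1)·ω_5^8

X[2] = -5.5451-3.3022i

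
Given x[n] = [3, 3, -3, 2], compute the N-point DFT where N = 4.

X[k] = Σ(n=0 to 3) x[n] · ω_4^(nk)
where ω_4 = e^(-2πi/4)

Computing each X[k]:
X[0] = 5
X[1] = 6-1i
X[2] = -5
X[3] = 6+1i

X = [5, 6-1i, -5, 6+1i]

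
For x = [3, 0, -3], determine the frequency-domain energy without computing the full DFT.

Parseval: Σ|x[n]|² = (1/N)Σ|X[k]|², so Σ|X[k]|² = N·Σ|x[n]|² = 3·18.0000

Σ|X[k]|² = N·Σ|x[n]|² = 3·18.0000 = 54.0000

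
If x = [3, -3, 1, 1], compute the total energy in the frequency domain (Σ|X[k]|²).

Parseval: Σ|x[n]|² = (1/N)Σ|X[k]|², so Σ|X[k]|² = N·Σ|x[n]|² = 4·20.0000

Σ|X[k]|² = N·Σ|x[n]|² = 4·20.0000 = 80.0000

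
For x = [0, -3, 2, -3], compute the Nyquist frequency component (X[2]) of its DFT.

X[2] = Σ(n=0 to 3) x[n] · ω_4^(2n) where ω_4 = e^(-2πi/4)
= (0)·ω_4^0 + (-3)·ω_4^2 + (2)·ω_4^4 + (-3)·ω_4^6

X[2] = 8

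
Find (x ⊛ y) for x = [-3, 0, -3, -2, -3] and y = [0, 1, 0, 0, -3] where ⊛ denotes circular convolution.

(x ⊛ y)[n] = Σ(m=0 to 4) x[m] · y[(n-m) mod 5]

Computing each output sample:
(x ⊛ y)[0] = -3
(x ⊛ y)[1] = 6
(x ⊛ y)[2] = 6
(x ⊛ y)[3] = 6
(x ⊛ y)[4] = 7

x ⊛ y = [-3, 6, 6, 6, 7]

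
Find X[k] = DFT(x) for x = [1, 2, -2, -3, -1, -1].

X[k] = Σ(n=0 to 5) x[n] · ω_6^(nk)
where ω_6 = e^(-2πi/6)

Computing each X[k]:
X[0] = -4
X[1] = 6.0000-1.7321i
X[2] = -1.0000-3.4641i
X[3] = 0
X[4] = -1.0000+3.4641i
X[5] = 6.0000+1.7321i

X = [-4, 6.0000-1.7321i, -1.0000-3.4641i, 0, -1.0000+3.4641i, 6.0000+1.7321i]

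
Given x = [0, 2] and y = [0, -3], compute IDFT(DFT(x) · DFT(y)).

(x ⊛ y)[n] = Σ(m=0 to 1) x[m] · y[(n-m) mod 2]

Computing each output sample:
(x ⊛ y)[0] = -6
(x ⊛ y)[1] = 0

x ⊛ y = [-6, 0]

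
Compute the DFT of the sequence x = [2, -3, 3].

X[k] = Σ(n=0 to 2) x[n] · ω_3^(nk)
where ω_3 = e^(-2πi/3)

Computing each X[k]:
X[0] = 2
X[1] = 2.0000+5.1962i
X[2] = 2.0000-5.1962i

X = [2, 2.0000+5.1962i, 2.0000-5.1962i]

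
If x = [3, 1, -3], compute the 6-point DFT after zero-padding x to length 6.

Original 3-point DFT: [1, 4.0000-3.4641i, 4.0000+3.4641i]
Zero-padded 6-point DFT provides frequency interpolation.

DFT_6([x, 0, ...]) = [1, 5.0000+1.7321i, 4.0000-3.4641i, -1, 4.0000+3.4641i, 5.0000-1.7321i]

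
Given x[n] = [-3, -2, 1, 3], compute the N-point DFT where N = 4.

X[k] = Σ(n=0 to 3) x[n] · ω_4^(nk)
where ω_4 = e^(-2πi/4)

Computing each X[k]:
X[0] = -1
X[1] = -4+5i
X[2] = -3
X[3] = -4-5i

X = [-1, -4+5i, -3, -4-5i]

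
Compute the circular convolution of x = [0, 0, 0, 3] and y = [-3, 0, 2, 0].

(x ⊛ y)[n] = Σ(m=0 to 3) x[m] · y[(n-m) mod 4]

Computing each output sample:
(x ⊛ y)[0] = 0
(x ⊛ y)[1] = 6
(x ⊛ y)[2] = 0
(x ⊛ y)[3] = -9

x ⊛ y = [0, 6, 0, -9]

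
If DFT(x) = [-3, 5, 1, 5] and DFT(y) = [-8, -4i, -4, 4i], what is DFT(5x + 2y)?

By linearity: DFT(5x + 2y) = 5·DFT(x) + 2·DFT(y)
= 5·[-3, 5, 1, 5] + 2·[-8, -4i, -4, 4i]

Computing element-wise:
Z[0] = 5·(-3) + 2·(-8) = -31
Z[1] = 5·(5) + 2·(-4i) = 25-8i
Z[2] = 5·(1) + 2·(-4) = -3
Z[3] = 5·(5) + 2·(4i) = 25+8i

DFT(5x + 2y) = 5·X + 2·Y = [-31, 25-8i, -3, 25+8i]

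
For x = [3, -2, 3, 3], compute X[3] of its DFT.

X[3] = Σ(n=0 to 3) x[n] · ω_4^(3n) where ω_4 = e^(-2πi/4)
= (3)·ω_4^0 + (-2)·ω_4^3 + (3)·ω_4^6 + (3)·ω_4^9

X[3] = -5i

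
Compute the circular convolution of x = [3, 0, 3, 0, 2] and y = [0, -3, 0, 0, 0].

(x ⊛ y)[n] = Σ(m=0 to 4) x[m] · y[(n-m) mod 5]

Computing each output sample:
(x ⊛ y)[0] = -6
(x ⊛ y)[1] = -9
(x ⊛ y)[2] = 0
(x ⊛ y)[3] = -9
(x ⊛ y)[4] = 0

x ⊛ y = [-6, -9, 0, -9, 0]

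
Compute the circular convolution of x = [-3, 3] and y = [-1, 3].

(x ⊛ y)[n] = Σ(m=0 to 1) x[m] · y[(n-m) mod 2]

Computing each output sample:
(x ⊛ y)[0] = 12
(x ⊛ y)[1] = -12

x ⊛ y = [12, -12]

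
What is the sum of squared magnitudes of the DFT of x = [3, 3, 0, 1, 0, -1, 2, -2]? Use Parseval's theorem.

Parseval: Σ|x[n]|² = (1/N)Σ|X[k]|², so Σ|X[k]|² = N·Σ|x[n]|² = 8·28.0000

Σ|X[k]|² = N·Σ|x[n]|² = 8·28.0000 = 224.0000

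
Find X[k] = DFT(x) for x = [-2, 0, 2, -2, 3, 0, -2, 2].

X[k] = Σ(n=0 to 7) x[n] · ω_8^(nk)
where ω_8 = e^(-2πi/8)

Computing each X[k]:
X[0] = 1
X[1] = -2.1716-1.1716i
X[2] = 1
X[3] = -7.8284+6.8284i
X[4] = 1
X[5] = -7.8284-6.8284i
X[6] = 1
X[7] = -2.1716+1.1716i

X = [1, -2.1716-1.1716i, 1, -7.8284+6.8284i, 1, -7.8284-6.8284i, 1, -2.1716+1.1716i]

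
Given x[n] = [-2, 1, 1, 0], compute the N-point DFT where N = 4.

X[k] = Σ(n=0 to 3) x[n] · ω_4^(nk)
where ω_4 = e^(-2πi/4)

Computing each X[k]:
X[0] = 0
X[1] = -3-1i
X[2] = -2
X[3] = -3+1i

X = [0, -3-1i, -2, -3+1i]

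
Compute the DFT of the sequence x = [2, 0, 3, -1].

X[k] = Σ(n=0 to 3) x[n] · ω_4^(nk)
where ω_4 = e^(-2πi/4)

Computing each X[k]:
X[0] = 4
X[1] = -1-1i
X[2] = 6
X[3] = -1+1i

X = [4, -1-1i, 6, -1+1i]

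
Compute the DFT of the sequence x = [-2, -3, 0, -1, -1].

X[k] = Σ(n=0 to 4) x[n] · ω_5^(nk)
where ω_5 = e^(-2πi/5)

Computing each X[k]:
X[0] = -7
X[1] = -2.4271+1.3143i
X[2] = 0.9271+2.1266i
X[3] = 0.9271-2.1266i
X[4] = -2.4271-1.3143i

X = [-7, -2.4271+1.3143i, 0.9271+2.1266i, 0.9271-2.1266i, -2.4271-1.3143i]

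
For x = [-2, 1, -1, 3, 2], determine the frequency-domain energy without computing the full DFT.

Parseval: Σ|x[n]|² = (1/N)Σ|X[k]|², so Σ|X[k]|² = N·Σ|x[n]|² = 5·19.0000

Σ|X[k]|² = N·Σ|x[n]|² = 5·19.0000 = 95.0000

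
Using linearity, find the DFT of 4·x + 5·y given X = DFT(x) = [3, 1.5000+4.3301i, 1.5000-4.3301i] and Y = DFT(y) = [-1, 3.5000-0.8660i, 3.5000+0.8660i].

By linearity: DFT(4x + 5y) = 4·DFT(x) + 5·DFT(y)
= 4·[3, 1.5000+4.3301i, 1.5000-4.3301i] + 5·[-1, 3.5000-0.8660i, 3.5000+0.8660i]

Computing element-wise:
Z[0] = 4·(3) + 5·(-1) = 7
Z[1] = 4·(1.5000+4.3301i) + 5·(3.5000-0.8660i) = 23.5000+12.9904i
Z[2] = 4·(1.5000-4.3301i) + 5·(3.5000+0.8660i) = 23.5000-12.9904i

DFT(4x + 5y) = 4·X + 5·Y = [7, 23.5000+12.9904i, 23.5000-12.9904i]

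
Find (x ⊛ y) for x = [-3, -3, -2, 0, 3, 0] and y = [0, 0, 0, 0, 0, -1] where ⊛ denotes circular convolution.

(x ⊛ y)[n] = Σ(m=0 to 5) x[m] · y[(n-m) mod 6]

Computing each output sample:
(x ⊛ y)[0] = 3
(x ⊛ y)[1] = 2
(x ⊛ y)[2] = 0
(x ⊛ y)[3] = -3
(x ⊛ y)[4] = 0
(x ⊛ y)[5] = 3

x ⊛ y = [3, 2, 0, -3, 0, 3]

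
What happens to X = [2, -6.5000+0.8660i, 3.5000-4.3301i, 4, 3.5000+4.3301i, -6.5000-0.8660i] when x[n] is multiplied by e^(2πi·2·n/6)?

Modulation property: DFT(ω_6^(-2n)·x[n]) = X[(k-2) mod 6], so circularly shift X by 2 positions.

X[k-2] = [3.5000+4.3301i, -6.5000-0.8660i, 2, -6.5000+0.8660i, 3.5000-4.3301i, 4]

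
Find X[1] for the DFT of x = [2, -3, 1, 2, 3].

X[1] = Σ(n=0 to 4) x[n] · ω_5^(1n) where ω_5 = e^(-2πi/5)
= (2)·ω_5^0 + (-3)·ω_5^1 + (1)·ω_5^2 + (2)·ω_5^3 + (3)·ω_5^4

X[1] = -0.4271+6.2941i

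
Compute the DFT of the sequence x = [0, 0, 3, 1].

X[k] = Σ(n=0 to 3) x[n] · ω_4^(nk)
where ω_4 = e^(-2πi/4)

Computing each X[k]:
X[0] = 4
X[1] = -3+1i
X[2] = 2
X[3] = -3-1i

X = [4, -3+1i, 2, -3-1i]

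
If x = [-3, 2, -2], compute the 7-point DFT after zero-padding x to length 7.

Original 3-point DFT: [-3, -3.0000-3.4641i, -3.0000+3.4641i]
Zero-padded 7-point DFT provides frequency interpolation.

DFT_7([x, 0, ...]) = [-3, -1.3080+0.3862i, -1.6431-2.8176i, -6.0489-2.4314i, -6.0489+2.4314i, -1.6431+2.8176i, -1.3080-0.3862i]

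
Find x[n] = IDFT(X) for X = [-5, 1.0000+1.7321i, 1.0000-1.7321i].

x[n] = (1/3) Σ(k=0 to 2) X[k] · e^(2πikn/3)

Computing each x[n]:
x[0] = -1
x[1] = -3
x[2] = -1

x = [-1, -3, -1]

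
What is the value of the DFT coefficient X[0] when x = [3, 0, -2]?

X[0] = Σ(n=0 to 2) x[n] · ω_3^0 = Σ x[n]
= (3) + (0) + (-2)

X[0] = 1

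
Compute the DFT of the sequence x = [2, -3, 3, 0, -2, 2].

X[k] = Σ(n=0 to 5) x[n] · ω_6^(nk)
where ω_6 = e^(-2πi/6)

Computing each X[k]:
X[0] = 2
X[1] = 1
X[2] = 2.0000+8.6603i
X[3] = 4
X[4] = 2.0000-8.6603i
X[5] = 1

X = [2, 1, 2.0000+8.6603i, 4, 2.0000-8.6603i, 1]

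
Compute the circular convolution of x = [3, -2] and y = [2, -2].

(x ⊛ y)[n] = Σ(m=0 to 1) x[m] · y[(n-m) mod 2]

Computing each output sample:
(x ⊛ y)[0] = 10
(x ⊛ y)[1] = -10

x ⊛ y = [10, -10]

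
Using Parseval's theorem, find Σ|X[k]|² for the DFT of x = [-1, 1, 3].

Parseval: Σ|x[n]|² = (1/N)Σ|X[k]|², so Σ|X[k]|² = N·Σ|x[n]|² = 3·11.0000

Σ|X[k]|² = N·Σ|x[n]|² = 3·11.0000 = 33.0000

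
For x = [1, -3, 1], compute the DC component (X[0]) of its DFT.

X[0] = Σ(n=0 to 2) x[n] · ω_3^0 = Σ x[n]
= (1) + (-3) + (1)

X[0] = -1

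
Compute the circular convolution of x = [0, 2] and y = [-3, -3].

(x ⊛ y)[n] = Σ(m=0 to 1) x[m] · y[(n-m) mod 2]

Computing each output sample:
(x ⊛ y)[0] = -6
(x ⊛ y)[1] = -6

x ⊛ y = [-6, -6]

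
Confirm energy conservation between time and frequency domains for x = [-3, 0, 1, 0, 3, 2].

Time domain:
Σ|x[n]|² = |-3|² + |0|² + |1|² + |0|² + |3|² + |2|² = 23.0000

Frequency domain:
(1/6)Σ|X[k]|² = (1/6)(|3|² + |-4.0000+3.4641i|² + |-6|² + |-1|² + |-6|² + |-4.0000-3.4641i|²) = (1/6)·138.0000 = 23.0000

Both sides agree, confirming Parseval's theorem.

Σ|x[n]|² = (1/N)Σ|X[k]|² = 23.0000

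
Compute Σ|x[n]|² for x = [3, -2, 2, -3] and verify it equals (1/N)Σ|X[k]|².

Time domain:
Σ|x[n]|² = |3|² + |-2|² + |2|² + |-3|² = 26.0000

Frequency domain:
(1/4)Σ|X[k]|² = (1/4)(|0|² + |1-1i|² + |10|² + |1+1i|²) = (1/4)·104.0000 = 26.0000

Both sides agree, confirming Parseval's theorem.

Σ|x[n]|² = (1/N)Σ|X[k]|² = 26.0000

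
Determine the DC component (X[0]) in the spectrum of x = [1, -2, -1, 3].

X[0] = Σ(n=0 to 3) x[n] · ω_4^0 = Σ x[n]
= (1) + (-2) + (-1) + (3)

X[0] = 1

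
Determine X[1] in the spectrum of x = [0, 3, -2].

X[1] = Σ(n=0 to 2) x[n] · ω_3^(1n) where ω_3 = e^(-2πi/3)
= (0)·ω_3^0 + (3)·ω_3^1 + (-2)·ω_3^2

X[1] = -0.5000-4.3301i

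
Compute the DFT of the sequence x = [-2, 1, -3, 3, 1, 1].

X[k] = Σ(n=0 to 5) x[n] · ω_6^(nk)
where ω_6 = e^(-2πi/6)

Computing each X[k]:
X[0] = 1
X[1] = -3.0000+3.4641i
X[2] = 1.0000-3.4641i
X[3] = -9
X[4] = 1.0000+3.4641i
X[5] = -3.0000-3.4641i

X = [1, -3.0000+3.4641i, 1.0000-3.4641i, -9, 1.0000+3.4641i, -3.0000-3.4641i]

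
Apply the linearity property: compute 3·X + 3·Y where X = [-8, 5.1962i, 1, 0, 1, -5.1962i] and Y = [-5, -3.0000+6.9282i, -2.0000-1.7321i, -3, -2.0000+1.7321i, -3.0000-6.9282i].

By linearity: DFT(3x + 3y) = 3·DFT(x) + 3·DFT(y)
= 3·[-8, 5.1962i, 1, 0, 1, -5.1962i] + 3·[-5, -3.0000+6.9282i, -2.0000-1.7321i, -3, -2.0000+1.7321i, -3.0000-6.9282i]

Computing element-wise:
Z[0] = 3·(-8) + 3·(-5) = -39
Z[1] = 3·(5.1962i) + 3·(-3.0000+6.9282i) = -9.0000+36.3732i
Z[2] = 3·(1) + 3·(-2.0000-1.7321i) = -3.0000-5.1963i
Z[3] = 3·(0) + 3·(-3) = -9
Z[4] = 3·(1) + 3·(-2.0000+1.7321i) = -3.0000+5.1963i
Z[5] = 3·(-5.1962i) + 3·(-3.0000-6.9282i) = -9.0000-36.3732i

DFT(3x + 3y) = 3·X + 3·Y = [-39, -9.0000+36.3732i, -3.0000-5.1963i, -9, -3.0000+5.1963i, -9.0000-36.3732i]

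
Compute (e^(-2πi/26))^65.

Since ω_26^26 = 1, powers reduce modulo 26.
65 mod 26 = 13
So ω_26^65 = ω_26^13 = e^(-2πi·13/26)

ω_26^65 = ω_26^13 = -1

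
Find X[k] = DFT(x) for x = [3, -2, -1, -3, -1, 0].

X[k] = Σ(n=0 to 5) x[n] · ω_6^(nk)
where ω_6 = e^(-2πi/6)

Computing each X[k]:
X[0] = -4
X[1] = 6.0000+1.7321i
X[2] = 2.0000+1.7321i
X[3] = 6
X[4] = 2.0000-1.7321i
X[5] = 6.0000-1.7321i

X = [-4, 6.0000+1.7321i, 2.0000+1.7321i, 6, 2.0000-1.7321i, 6.0000-1.7321i]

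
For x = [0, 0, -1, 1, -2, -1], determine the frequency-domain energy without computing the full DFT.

Parseval: Σ|x[n]|² = (1/N)Σ|X[k]|², so Σ|X[k]|² = N·Σ|x[n]|² = 6·7.0000

Σ|X[k]|² = N·Σ|x[n]|² = 6·7.0000 = 42.0000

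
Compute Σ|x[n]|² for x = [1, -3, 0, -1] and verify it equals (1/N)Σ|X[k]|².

Time domain:
Σ|x[n]|² = |1|² + |-3|² + |0|² + |-1|² = 11.0000

Frequency domain:
(1/4)Σ|X[k]|² = (1/4)(|-3|² + |1+2i|² + |5|² + |1-2i|²) = (1/4)·44.0000 = 11.0000

Both sides agree, confirming Parseval's theorem.

Σ|x[n]|² = (1/N)Σ|X[k]|² = 11.0000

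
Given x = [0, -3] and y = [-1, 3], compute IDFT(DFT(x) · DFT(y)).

(x ⊛ y)[n] = Σ(m=0 to 1) x[m] · y[(n-m) mod 2]

Computing each output sample:
(x ⊛ y)[0] = -9
(x ⊛ y)[1] = 3

x ⊛ y = [-9, 3]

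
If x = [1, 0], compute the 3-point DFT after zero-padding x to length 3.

Original 2-point DFT: [1, 1]
Zero-padded 3-point DFT provides frequency interpolation.

DFT_3([x, 0, ...]) = [1, 1, 1]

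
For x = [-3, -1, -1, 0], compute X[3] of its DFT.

X[3] = Σ(n=0 to 3) x[n] · ω_4^(3n) where ω_4 = e^(-2πi/4)
= (-3)·ω_4^0 + (-1)·ω_4^3 + (-1)·ω_4^6 + (0)·ω_4^9

X[3] = -2-1i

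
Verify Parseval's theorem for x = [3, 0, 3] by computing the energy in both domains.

Time domain:
Σ|x[n]|² = |3|² + |0|² + |3|² = 18.0000

Frequency domain:
(1/3)Σ|X[k]|² = (1/3)(|6|² + |1.5000+2.5981i|² + |1.5000-2.5981i|²) = (1/3)·54.0000 = 18.0000

Both sides agree, confirming Parseval's theorem.

Σ|x[n]|² = (1/N)Σ|X[k]|² = 18.0000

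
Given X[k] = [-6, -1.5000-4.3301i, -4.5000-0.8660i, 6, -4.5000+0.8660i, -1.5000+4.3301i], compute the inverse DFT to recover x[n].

x[n] = (1/6) Σ(k=0 to 5) X[k] · e^(2πikn/6)

Computing each x[n]:
x[0] = -2
x[1] = 0
x[2] = 2
x[3] = -3
x[4] = 0
x[5] = -3

x = [-2, 0, 2, -3, 0, -3]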